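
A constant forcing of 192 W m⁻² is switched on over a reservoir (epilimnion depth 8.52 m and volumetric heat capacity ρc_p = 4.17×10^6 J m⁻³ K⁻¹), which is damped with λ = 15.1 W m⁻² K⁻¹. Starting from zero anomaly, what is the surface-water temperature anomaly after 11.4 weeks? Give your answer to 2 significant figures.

Areal heat capacity C = ρc_p × D = 4.17×10^6 × 8.52 = 3.55×10^7 J/(m²·K).
τ = C / λ = 3.55×10^7 / 15.1 = 2.35×10^6 s.
Equilibrium anomaly ΔT_eq = F / λ = 192 / 15.1 = 12.7 K.
t = 11.4 weeks = 6.89×10^6 s, so t/τ = 2.93.
ΔT(t) = ΔT_eq (1 − e^(−t/τ)) = 12.7 × (1 − e^−2.93) = 12.0 K.

12 K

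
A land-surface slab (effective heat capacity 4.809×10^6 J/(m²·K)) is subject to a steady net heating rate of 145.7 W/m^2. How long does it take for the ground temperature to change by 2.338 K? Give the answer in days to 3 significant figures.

0.893 days

Areal heat capacity C = 4.809×10^6 J/(m²·K) (given).
Time required: Δt = C ΔT / F = 4.81×10^6 × 2.338 / 145.7 = 77200 s.
In days: 77200 s / (86400 s/day) = 0.893 days.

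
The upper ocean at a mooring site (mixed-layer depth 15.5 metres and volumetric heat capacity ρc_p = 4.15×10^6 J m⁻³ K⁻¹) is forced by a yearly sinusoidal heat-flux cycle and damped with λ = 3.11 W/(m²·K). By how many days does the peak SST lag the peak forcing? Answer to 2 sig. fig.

77 days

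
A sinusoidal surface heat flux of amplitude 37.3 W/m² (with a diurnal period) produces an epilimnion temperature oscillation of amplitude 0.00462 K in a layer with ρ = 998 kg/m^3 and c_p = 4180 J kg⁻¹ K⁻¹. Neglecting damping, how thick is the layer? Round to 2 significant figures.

ω = 2π / 86400 s = 7.27×10^-5 s⁻¹.
Required C = F₀ / (A ω) = 37.3 / (0.00462 × 7.27×10^-5) = 1.11×10^8 J/(m²·K).
D = C / (ρ c_p) = 1.11×10^8 / (998 × 4180) = 26.6 m.

27 m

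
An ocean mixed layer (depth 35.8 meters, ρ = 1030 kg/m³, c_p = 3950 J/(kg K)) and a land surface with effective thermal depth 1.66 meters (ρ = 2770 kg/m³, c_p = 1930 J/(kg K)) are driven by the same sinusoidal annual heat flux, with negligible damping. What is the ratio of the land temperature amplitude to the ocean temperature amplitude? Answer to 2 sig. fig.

C_ocean = 1030 × 3950 × 35.8 = 1.46×10^8 J/(m²·K).
C_land = 2770 × 1930 × 1.66 = 8.87×10^6 J/(m²·K).
Undamped amplitude ∝ 1/C, so A_land/A_ocean = C_ocean/C_land = 16.4.

16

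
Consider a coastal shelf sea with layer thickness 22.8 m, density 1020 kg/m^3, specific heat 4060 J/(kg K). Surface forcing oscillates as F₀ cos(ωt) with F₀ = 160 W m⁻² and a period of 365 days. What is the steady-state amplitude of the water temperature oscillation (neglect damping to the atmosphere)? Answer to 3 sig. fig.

Areal heat capacity C = ρ c_p D = 1020 × 4060 × 22.8 = 9.44×10^7 J m⁻² K⁻¹.
Angular frequency ω = 2π / T = 2π / 3.15×10^7 s = 1.99×10^-7 s⁻¹.
Cω = 9.44×10^7 × 1.99×10^-7 = 18.8 W/(m²·K).
Amplitude A = F₀ / (Cω) = 160 / 18.8 = 8.51 K.

8.51 K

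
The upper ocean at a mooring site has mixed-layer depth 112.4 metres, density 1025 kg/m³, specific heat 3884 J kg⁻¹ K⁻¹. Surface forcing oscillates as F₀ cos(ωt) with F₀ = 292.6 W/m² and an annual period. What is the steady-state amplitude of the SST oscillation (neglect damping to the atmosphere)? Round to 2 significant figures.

3.3 K

Areal heat capacity C = ρ c_p D = 1025 × 3884 × 112.4 = 4.47×10^8 J/(m²·K).
Angular frequency ω = 2π / T = 2π / 3.15×10^7 s = 1.99×10^-7 s⁻¹.
Cω = 4.47×10^8 × 1.99×10^-7 = 89.2 W/(m²·K).
Amplitude A = F₀ / (Cω) = 292.6 / 89.2 = 3.28 K.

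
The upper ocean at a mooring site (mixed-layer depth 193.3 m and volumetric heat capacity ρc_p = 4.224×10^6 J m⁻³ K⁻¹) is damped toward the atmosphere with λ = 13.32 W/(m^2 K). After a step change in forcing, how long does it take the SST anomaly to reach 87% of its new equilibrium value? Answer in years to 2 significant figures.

Areal heat capacity C = ρc_p × D = 4.224×10^6 × 193.3 = 8.16×10^8 J/(m^2 K).
τ = C / λ = 8.16×10^8 / 13.32 = 6.13×10^7 s.
Fraction reached: 1 − e^(−t/τ) = 0.87 ⇒ t = −τ ln(1 − 0.87) = τ × 2.04.
t = 1.25×10^8 s = 3.96 years.

4.0 years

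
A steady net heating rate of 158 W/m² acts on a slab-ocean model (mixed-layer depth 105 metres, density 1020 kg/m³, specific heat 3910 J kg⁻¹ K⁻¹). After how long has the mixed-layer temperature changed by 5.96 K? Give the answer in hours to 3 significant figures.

4390 hours

Areal heat capacity C = ρ c_p D = 1020 × 3910 × 105 = 4.19×10^8 J/(m^2 K).
Time required: Δt = C ΔT / F = 4.19×10^8 × 5.96 / 158 = 1.58×10^7 s.
In hours: 1.58×10^7 s / (3600 s/hour) = 4390 hours.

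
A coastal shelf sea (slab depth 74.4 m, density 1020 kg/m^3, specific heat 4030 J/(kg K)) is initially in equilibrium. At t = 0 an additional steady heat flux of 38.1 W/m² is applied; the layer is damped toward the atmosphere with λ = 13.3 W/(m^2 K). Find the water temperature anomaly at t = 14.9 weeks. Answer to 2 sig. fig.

Areal heat capacity C = ρ c_p D = 1020 × 4030 × 74.4 = 3.06×10^8 J m⁻² K⁻¹.
τ = C / λ = 3.06×10^8 / 13.3 = 2.30×10^7 s.
Equilibrium anomaly ΔT_eq = F / λ = 38.1 / 13.3 = 2.86 K.
t = 14.9 weeks = 9.01×10^6 s, so t/τ = 0.392.
ΔT(t) = ΔT_eq (1 − e^(−t/τ)) = 2.86 × (1 − e^−0.392) = 0.929 K.

0.93 K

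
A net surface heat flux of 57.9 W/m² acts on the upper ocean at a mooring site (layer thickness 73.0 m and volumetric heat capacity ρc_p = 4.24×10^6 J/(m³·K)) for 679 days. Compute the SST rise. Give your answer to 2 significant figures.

Areal heat capacity C = ρc_p × D = 4.24×10^6 × 73.0 = 3.10×10^8 J m⁻² K⁻¹.
Net heat input Q = F Δt = 57.9 × (679 days × 86400 s/day) = 3.40×10^9 J/m².
ΔT = Q / C = 3.40×10^9 / 3.10×10^8 = 11.0 K.

11 K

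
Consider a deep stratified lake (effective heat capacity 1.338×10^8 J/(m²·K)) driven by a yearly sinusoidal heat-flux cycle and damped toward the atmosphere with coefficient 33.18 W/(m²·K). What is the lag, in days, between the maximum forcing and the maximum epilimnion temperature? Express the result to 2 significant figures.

Areal heat capacity C = 1.338×10^8 J/(m²·K) (given).
ω = 2π / 3.15×10^7 s = 1.99×10^-7 s⁻¹.
Phase lag φ = arctan(Cω/λ) = arctan(26.7/33.18) = 0.677 rad.
Time lag = φ / ω = 0.677 / 1.99×10^-7 = 3.40×10^6 s = 39.3 days.

39 days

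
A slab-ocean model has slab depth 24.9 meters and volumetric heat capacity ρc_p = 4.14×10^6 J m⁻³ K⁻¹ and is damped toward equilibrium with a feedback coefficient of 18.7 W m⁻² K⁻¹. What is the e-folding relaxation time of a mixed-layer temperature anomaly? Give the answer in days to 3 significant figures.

Areal heat capacity C = ρc_p × D = 4.14×10^6 × 24.9 = 1.03×10^8 J m⁻² K⁻¹.
Relaxation time τ = C / λ = 1.03×10^8 / 18.7 = 5.51×10^6 s.
In days: 5.51×10^6 s / (86400 s/day) = 63.8 days.

63.8 days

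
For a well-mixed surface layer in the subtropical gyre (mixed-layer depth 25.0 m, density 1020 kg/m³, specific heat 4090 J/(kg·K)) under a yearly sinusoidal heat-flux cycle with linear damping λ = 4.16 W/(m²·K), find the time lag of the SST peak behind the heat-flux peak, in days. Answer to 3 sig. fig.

79.8 days

Areal heat capacity C = ρ c_p D = 1020 × 4090 × 25.0 = 1.04×10^8 J/(m^2 K).
ω = 2π / 3.15×10^7 s = 1.99×10^-7 s⁻¹.
Phase lag φ = arctan(Cω/λ) = arctan(20.8/4.16) = 1.37 rad.
Time lag = φ / ω = 1.37 / 1.99×10^-7 = 6.89×10^6 s = 79.8 days.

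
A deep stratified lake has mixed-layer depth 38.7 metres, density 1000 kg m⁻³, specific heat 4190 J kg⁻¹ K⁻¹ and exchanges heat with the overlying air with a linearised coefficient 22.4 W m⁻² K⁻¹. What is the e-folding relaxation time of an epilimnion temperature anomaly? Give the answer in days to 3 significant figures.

Areal heat capacity C = ρ c_p D = 1000 × 4190 × 38.7 = 1.62×10^8 J/(m^2 K).
Relaxation time τ = C / λ = 1.62×10^8 / 22.4 = 7.24×10^6 s.
In days: 7.24×10^6 s / (86400 s/day) = 83.8 days.

83.8 days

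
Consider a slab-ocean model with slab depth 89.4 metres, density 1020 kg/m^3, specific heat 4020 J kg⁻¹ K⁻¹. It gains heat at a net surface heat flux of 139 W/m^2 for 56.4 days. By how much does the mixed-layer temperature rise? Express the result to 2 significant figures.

1.8 K

Areal heat capacity C = ρ c_p D = 1020 × 4020 × 89.4 = 3.67×10^8 J/(m²·K).
Net heat input Q = F Δt = 139 × (56.4 days × 86400 s/day) = 6.77×10^8 J/m².
ΔT = Q / C = 6.77×10^8 / 3.67×10^8 = 1.85 K.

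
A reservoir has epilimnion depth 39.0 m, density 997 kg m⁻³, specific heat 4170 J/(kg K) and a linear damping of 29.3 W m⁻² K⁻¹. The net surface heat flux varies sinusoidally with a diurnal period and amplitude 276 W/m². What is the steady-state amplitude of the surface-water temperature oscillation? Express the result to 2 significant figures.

0.023 K

Areal heat capacity C = ρ c_p D = 997 × 4170 × 39.0 = 1.62×10^8 J/(m^2 K).
Angular frequency ω = 2π / T = 2π / 86400 s = 7.27×10^-5 s⁻¹.
√((Cω)² + λ²) = √((11800)² + 29.3²) = 11800 W/(m²·K).
Amplitude A = F₀ / √((Cω)²+λ²) = 276 / 11800 = 0.0234 K.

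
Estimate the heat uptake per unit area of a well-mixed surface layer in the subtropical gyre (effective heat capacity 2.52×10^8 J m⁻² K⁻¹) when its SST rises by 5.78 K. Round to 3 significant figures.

1.46×10^9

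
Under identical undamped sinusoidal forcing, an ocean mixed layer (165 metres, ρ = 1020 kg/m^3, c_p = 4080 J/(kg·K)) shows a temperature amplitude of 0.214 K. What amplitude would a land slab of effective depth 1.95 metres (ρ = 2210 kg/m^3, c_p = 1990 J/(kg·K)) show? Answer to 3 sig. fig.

17.1 K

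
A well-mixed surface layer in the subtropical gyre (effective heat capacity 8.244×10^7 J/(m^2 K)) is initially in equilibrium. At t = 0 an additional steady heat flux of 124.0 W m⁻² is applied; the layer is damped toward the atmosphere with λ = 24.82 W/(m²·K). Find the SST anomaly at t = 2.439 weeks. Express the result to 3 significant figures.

Areal heat capacity C = 8.244×10^7 J/(m^2 K) (given).
τ = C / λ = 8.24×10^7 / 24.82 = 3.32×10^6 s.
Equilibrium anomaly ΔT_eq = F / λ = 124.0 / 24.82 = 5.00 K.
t = 2.439 weeks = 1.48×10^6 s, so t/τ = 0.444.
ΔT(t) = ΔT_eq (1 − e^(−t/τ)) = 5.00 × (1 − e^−0.444) = 1.79 K.

1.79 K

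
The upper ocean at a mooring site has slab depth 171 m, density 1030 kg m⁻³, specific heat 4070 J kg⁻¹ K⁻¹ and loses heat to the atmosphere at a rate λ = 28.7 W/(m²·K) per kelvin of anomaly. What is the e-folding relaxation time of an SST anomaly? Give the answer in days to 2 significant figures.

290 days

Areal heat capacity C = ρ c_p D = 1030 × 4070 × 171 = 7.17×10^8 J/(m^2 K).
Relaxation time τ = C / λ = 7.17×10^8 / 28.7 = 2.50×10^7 s.
In days: 2.50×10^7 s / (86400 s/day) = 289 days.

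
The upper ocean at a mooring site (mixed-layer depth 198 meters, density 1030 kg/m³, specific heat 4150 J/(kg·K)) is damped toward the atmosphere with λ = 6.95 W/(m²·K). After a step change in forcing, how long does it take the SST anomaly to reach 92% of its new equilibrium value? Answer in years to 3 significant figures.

Areal heat capacity C = ρ c_p D = 1030 × 4150 × 198 = 8.46×10^8 J/(m^2 K).
τ = C / λ = 8.46×10^8 / 6.95 = 1.22×10^8 s.
Fraction reached: 1 − e^(−t/τ) = 0.92 ⇒ t = −τ ln(1 − 0.92) = τ × 2.53.
t = 3.08×10^8 s = 9.75 years.

9.75 years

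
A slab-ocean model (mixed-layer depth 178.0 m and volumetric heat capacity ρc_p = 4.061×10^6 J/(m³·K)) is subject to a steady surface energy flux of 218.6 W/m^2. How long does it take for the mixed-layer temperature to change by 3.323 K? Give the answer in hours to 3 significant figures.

Areal heat capacity C = ρc_p × D = 4.061×10^6 × 178.0 = 7.23×10^8 J m⁻² K⁻¹.
Time required: Δt = C ΔT / F = 7.23×10^8 × 3.323 / 218.6 = 1.10×10^7 s.
In hours: 1.10×10^7 s / (3600 s/hour) = 3050 hours.

3050 hours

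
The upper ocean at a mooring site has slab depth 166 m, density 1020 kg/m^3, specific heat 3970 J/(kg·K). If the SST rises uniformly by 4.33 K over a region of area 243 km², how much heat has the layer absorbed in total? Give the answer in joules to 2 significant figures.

7.1×10^17 J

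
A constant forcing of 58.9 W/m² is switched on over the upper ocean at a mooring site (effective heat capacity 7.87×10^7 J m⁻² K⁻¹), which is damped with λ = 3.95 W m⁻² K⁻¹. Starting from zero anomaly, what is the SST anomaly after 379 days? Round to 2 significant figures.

12 K

Areal heat capacity C = 7.87×10^7 J m⁻² K⁻¹ (given).
τ = C / λ = 7.87×10^7 / 3.95 = 1.99×10^7 s.
Equilibrium anomaly ΔT_eq = F / λ = 58.9 / 3.95 = 14.9 K.
t = 379 days = 3.27×10^7 s, so t/τ = 1.64.
ΔT(t) = ΔT_eq (1 − e^(−t/τ)) = 14.9 × (1 − e^−1.64) = 12.0 K.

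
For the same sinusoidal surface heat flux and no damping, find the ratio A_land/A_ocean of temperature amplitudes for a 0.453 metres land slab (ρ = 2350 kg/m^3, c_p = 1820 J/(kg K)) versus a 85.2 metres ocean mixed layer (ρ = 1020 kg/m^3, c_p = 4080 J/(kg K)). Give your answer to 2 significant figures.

180

C_ocean = 1020 × 4080 × 85.2 = 3.55×10^8 J/(m²·K).
C_land = 2350 × 1820 × 0.453 = 1.94×10^6 J/(m²·K).
Undamped amplitude ∝ 1/C, so A_land/A_ocean = C_ocean/C_land = 183.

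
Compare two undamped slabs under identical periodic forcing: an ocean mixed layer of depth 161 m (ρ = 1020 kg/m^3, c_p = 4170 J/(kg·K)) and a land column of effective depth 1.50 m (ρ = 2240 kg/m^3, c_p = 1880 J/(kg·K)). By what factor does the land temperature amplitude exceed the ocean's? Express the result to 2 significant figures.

C_ocean = 1020 × 4170 × 161 = 6.85×10^8 J/(m²·K).
C_land = 2240 × 1880 × 1.50 = 6.32×10^6 J/(m²·K).
Undamped amplitude ∝ 1/C, so A_land/A_ocean = C_ocean/C_land = 108.

110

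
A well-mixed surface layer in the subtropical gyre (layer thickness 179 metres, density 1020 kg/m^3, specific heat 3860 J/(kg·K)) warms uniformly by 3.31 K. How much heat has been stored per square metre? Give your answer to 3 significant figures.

Areal heat capacity C = ρ c_p D = 1020 × 3860 × 179 = 7.05×10^8 J m⁻² K⁻¹.
ΔQ = C ΔT = 7.05×10^8 × 3.31 = 2.33×10^9 J/m².

2.33×10^9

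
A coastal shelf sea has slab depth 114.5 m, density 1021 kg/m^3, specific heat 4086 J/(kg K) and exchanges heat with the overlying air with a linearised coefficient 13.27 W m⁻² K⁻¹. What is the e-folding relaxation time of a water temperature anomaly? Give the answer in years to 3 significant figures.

Areal heat capacity C = ρ c_p D = 1021 × 4086 × 114.5 = 4.78×10^8 J/(m^2 K).
Relaxation time τ = C / λ = 4.78×10^8 / 13.27 = 3.60×10^7 s.
In years: 3.60×10^7 s / (3.156×10^7 s/year) = 1.14 years.

1.14 years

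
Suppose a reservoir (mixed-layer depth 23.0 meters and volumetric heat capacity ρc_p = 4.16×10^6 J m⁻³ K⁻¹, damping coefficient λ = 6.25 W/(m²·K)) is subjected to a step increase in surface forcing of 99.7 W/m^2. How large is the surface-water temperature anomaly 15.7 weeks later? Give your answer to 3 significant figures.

7.37 K

Areal heat capacity C = ρc_p × D = 4.16×10^6 × 23.0 = 9.57×10^7 J/(m^2 K).
τ = C / λ = 9.57×10^7 / 6.25 = 1.53×10^7 s.
Equilibrium anomaly ΔT_eq = F / λ = 99.7 / 6.25 = 16.0 K.
t = 15.7 weeks = 9.50×10^6 s, so t/τ = 0.620.
ΔT(t) = ΔT_eq (1 − e^(−t/τ)) = 16.0 × (1 − e^−0.620) = 7.37 K.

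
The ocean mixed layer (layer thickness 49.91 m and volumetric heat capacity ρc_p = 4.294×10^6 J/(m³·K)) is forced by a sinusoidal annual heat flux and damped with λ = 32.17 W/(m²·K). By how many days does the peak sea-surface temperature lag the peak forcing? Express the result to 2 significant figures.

Areal heat capacity C = ρc_p × D = 4.294×10^6 × 49.91 = 2.14×10^8 J/(m²·K).
ω = 2π / 3.15×10^7 s = 1.99×10^-7 s⁻¹.
Phase lag φ = arctan(Cω/λ) = arctan(42.7/32.17) = 0.925 rad.
Time lag = φ / ω = 0.925 / 1.99×10^-7 = 4.64×10^6 s = 53.7 days.

54 days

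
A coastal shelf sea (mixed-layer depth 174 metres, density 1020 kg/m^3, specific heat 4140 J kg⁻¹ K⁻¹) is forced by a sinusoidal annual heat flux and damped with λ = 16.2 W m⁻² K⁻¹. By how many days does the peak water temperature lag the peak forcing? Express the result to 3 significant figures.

84.8 days

Areal heat capacity C = ρ c_p D = 1020 × 4140 × 174 = 7.35×10^8 J m⁻² K⁻¹.
ω = 2π / 3.15×10^7 s = 1.99×10^-7 s⁻¹.
Phase lag φ = arctan(Cω/λ) = arctan(146/16.2) = 1.46 rad.
Time lag = φ / ω = 1.46 / 1.99×10^-7 = 7.33×10^6 s = 84.8 days.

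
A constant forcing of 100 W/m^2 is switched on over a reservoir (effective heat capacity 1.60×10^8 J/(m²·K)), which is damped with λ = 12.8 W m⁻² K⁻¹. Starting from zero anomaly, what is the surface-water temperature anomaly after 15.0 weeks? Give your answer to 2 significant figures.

4.0 K

Areal heat capacity C = 1.60×10^8 J/(m²·K) (given).
τ = C / λ = 1.60×10^8 / 12.8 = 1.25×10^7 s.
Equilibrium anomaly ΔT_eq = F / λ = 100 / 12.8 = 7.81 K.
t = 15.0 weeks = 9.07×10^6 s, so t/τ = 0.726.
ΔT(t) = ΔT_eq (1 − e^(−t/τ)) = 7.81 × (1 − e^−0.726) = 4.03 K.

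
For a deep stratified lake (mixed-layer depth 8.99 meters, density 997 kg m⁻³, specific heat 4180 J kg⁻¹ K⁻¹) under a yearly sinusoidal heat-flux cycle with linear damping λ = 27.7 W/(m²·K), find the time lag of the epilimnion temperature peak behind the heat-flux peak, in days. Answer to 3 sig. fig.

15.3 days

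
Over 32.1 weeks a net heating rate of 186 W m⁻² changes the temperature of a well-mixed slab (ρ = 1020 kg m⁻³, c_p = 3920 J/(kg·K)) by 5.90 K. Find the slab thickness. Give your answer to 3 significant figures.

153 m

Heat input Q = F Δt = 186 × 1.94×10^7 s = 3.61×10^9 J/m².
Required areal heat capacity C = Q / ΔT = 6.12×10^8 J/(m²·K).
Depth D = C / (ρ c_p) = 6.12×10^8 / (1020 × 3920) = 153 m.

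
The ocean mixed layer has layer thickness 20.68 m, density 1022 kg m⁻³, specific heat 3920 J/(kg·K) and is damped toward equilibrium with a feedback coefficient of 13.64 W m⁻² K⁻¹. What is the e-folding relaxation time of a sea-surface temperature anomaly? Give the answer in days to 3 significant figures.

Areal heat capacity C = ρ c_p D = 1022 × 3920 × 20.68 = 8.28×10^7 J/(m²·K).
Relaxation time τ = C / λ = 8.28×10^7 / 13.64 = 6.07×10^6 s.
In days: 6.07×10^6 s / (86400 s/day) = 70.3 days.

70.3 days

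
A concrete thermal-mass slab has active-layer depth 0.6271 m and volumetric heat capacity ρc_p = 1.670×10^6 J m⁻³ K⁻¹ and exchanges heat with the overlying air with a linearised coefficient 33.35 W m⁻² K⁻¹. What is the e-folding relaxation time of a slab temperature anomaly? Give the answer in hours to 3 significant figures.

8.72 hours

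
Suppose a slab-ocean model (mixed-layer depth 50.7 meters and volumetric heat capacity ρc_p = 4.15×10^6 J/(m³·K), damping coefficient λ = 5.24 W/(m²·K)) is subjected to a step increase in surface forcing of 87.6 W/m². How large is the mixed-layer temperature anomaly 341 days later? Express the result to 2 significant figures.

Areal heat capacity C = ρc_p × D = 4.15×10^6 × 50.7 = 2.10×10^8 J/(m²·K).
τ = C / λ = 2.10×10^8 / 5.24 = 4.02×10^7 s.
Equilibrium anomaly ΔT_eq = F / λ = 87.6 / 5.24 = 16.7 K.
t = 341 days = 2.95×10^7 s, so t/τ = 0.734.
ΔT(t) = ΔT_eq (1 − e^(−t/τ)) = 16.7 × (1 − e^−0.734) = 8.69 K.

8.7 K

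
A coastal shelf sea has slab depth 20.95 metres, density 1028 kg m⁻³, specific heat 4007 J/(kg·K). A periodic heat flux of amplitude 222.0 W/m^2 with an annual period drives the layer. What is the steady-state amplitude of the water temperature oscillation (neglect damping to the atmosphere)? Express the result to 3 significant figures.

12.9 K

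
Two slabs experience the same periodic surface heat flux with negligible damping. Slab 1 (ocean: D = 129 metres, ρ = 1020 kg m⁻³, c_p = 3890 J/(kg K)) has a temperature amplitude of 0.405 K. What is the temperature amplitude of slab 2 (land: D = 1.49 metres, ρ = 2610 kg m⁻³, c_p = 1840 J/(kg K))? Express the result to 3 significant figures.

29.0 K

C_ocean = 5.12×10^8 J/(m²·K); C_land = 7.16×10^6 J/(m²·K).
A ∝ 1/C ⇒ A_land = A_ocean × C_ocean/C_land = 0.405 × 71.5 = 29.0 K.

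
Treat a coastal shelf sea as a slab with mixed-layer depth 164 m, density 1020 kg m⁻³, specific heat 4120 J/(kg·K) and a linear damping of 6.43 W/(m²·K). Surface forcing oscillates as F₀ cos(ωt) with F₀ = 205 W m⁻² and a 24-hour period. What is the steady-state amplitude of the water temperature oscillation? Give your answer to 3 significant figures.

0.00409 K

Areal heat capacity C = ρ c_p D = 1020 × 4120 × 164 = 6.89×10^8 J/(m^2 K).
Angular frequency ω = 2π / T = 2π / 86400 s = 7.27×10^-5 s⁻¹.
√((Cω)² + λ²) = √((50100)² + 6.43²) = 50100 W/(m²·K).
Amplitude A = F₀ / √((Cω)²+λ²) = 205 / 50100 = 0.00409 K.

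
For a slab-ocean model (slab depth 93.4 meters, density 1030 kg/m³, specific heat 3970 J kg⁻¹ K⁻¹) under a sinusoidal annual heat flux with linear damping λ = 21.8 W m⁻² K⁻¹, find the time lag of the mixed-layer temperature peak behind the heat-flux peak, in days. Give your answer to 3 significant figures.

75.0 days

Areal heat capacity C = ρ c_p D = 1030 × 3970 × 93.4 = 3.82×10^8 J/(m²·K).
ω = 2π / 3.15×10^7 s = 1.99×10^-7 s⁻¹.
Phase lag φ = arctan(Cω/λ) = arctan(76.1/21.8) = 1.29 rad.
Time lag = φ / ω = 1.29 / 1.99×10^-7 = 6.48×10^6 s = 75.0 days.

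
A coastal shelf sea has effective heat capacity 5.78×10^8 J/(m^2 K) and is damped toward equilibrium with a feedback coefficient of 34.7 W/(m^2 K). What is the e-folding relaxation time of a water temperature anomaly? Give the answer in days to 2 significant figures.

190 days

Areal heat capacity C = 5.78×10^8 J/(m^2 K) (given).
Relaxation time τ = C / λ = 5.78×10^8 / 34.7 = 1.67×10^7 s.
In days: 1.67×10^7 s / (86400 s/day) = 193 days.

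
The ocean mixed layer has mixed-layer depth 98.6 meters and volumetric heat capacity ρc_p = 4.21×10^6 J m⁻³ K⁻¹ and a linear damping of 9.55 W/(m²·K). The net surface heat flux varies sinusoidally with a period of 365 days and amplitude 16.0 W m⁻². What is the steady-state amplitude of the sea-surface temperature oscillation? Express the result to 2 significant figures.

Areal heat capacity C = ρc_p × D = 4.21×10^6 × 98.6 = 4.15×10^8 J m⁻² K⁻¹.
Angular frequency ω = 2π / T = 2π / 3.15×10^7 s = 1.99×10^-7 s⁻¹.
√((Cω)² + λ²) = √((82.7)² + 9.55²) = 83.3 W/(m²·K).
Amplitude A = F₀ / √((Cω)²+λ²) = 16.0 / 83.3 = 0.192 K.

0.19 K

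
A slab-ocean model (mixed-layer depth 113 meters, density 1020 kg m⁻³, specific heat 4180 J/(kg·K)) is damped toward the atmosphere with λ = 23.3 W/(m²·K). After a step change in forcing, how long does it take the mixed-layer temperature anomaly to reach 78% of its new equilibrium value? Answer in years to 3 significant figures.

0.992 years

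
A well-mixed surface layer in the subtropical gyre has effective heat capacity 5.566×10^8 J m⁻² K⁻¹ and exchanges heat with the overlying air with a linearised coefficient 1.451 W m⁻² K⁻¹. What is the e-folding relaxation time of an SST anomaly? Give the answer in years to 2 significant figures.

12 years

Areal heat capacity C = 5.566×10^8 J m⁻² K⁻¹ (given).
Relaxation time τ = C / λ = 5.57×10^8 / 1.451 = 3.84×10^8 s.
In years: 3.84×10^8 s / (3.156×10^7 s/year) = 12.2 years.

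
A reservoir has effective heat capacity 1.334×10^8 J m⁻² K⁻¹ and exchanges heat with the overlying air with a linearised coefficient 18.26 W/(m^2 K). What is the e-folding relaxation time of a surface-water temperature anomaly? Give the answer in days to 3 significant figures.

Areal heat capacity C = 1.334×10^8 J m⁻² K⁻¹ (given).
Relaxation time τ = C / λ = 1.33×10^8 / 18.26 = 7.31×10^6 s.
In days: 7.31×10^6 s / (86400 s/day) = 84.6 days.

84.6 days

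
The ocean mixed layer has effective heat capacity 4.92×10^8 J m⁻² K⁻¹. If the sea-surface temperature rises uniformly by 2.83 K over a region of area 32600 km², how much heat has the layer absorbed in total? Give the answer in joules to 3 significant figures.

4.54×10^19 J

Areal heat capacity C = 4.92×10^8 J m⁻² K⁻¹ (given).
Heat per unit area: q = C ΔT = 4.92×10^8 × 2.83 = 1.39×10^9 J/m².
Total heat: Q = q × A = 1.39×10^9 × (32600 × 10⁶ m²) = 4.54×10^19 J.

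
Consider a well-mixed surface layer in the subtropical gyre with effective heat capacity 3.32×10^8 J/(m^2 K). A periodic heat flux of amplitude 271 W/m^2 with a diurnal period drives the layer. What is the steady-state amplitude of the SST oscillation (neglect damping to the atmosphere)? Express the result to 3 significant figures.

0.0112 K

Areal heat capacity C = 3.32×10^8 J/(m^2 K) (given).
Angular frequency ω = 2π / T = 2π / 86400 s = 7.27×10^-5 s⁻¹.
Cω = 3.32×10^8 × 7.27×10^-5 = 24100 W/(m²·K).
Amplitude A = F₀ / (Cω) = 271 / 24100 = 0.0112 K.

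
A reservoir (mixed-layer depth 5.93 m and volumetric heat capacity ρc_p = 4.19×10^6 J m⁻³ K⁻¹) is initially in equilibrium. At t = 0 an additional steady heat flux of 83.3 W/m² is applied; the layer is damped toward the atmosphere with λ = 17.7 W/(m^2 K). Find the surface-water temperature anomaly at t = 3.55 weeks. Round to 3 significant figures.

Areal heat capacity C = ρc_p × D = 4.19×10^6 × 5.93 = 2.48×10^7 J m⁻² K⁻¹.
τ = C / λ = 2.48×10^7 / 17.7 = 1.40×10^6 s.
Equilibrium anomaly ΔT_eq = F / λ = 83.3 / 17.7 = 4.71 K.
t = 3.55 weeks = 2.15×10^6 s, so t/τ = 1.53.
ΔT(t) = ΔT_eq (1 − e^(−t/τ)) = 4.71 × (1 − e^−1.53) = 3.69 K.

3.69 K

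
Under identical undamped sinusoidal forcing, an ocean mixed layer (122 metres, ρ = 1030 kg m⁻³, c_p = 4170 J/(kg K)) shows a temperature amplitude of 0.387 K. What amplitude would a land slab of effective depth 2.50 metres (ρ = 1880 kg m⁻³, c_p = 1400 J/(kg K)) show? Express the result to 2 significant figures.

31 K

C_ocean = 5.24×10^8 J/(m²·K); C_land = 6.58×10^6 J/(m²·K).
A ∝ 1/C ⇒ A_land = A_ocean × C_ocean/C_land = 0.387 × 79.6 = 30.8 K.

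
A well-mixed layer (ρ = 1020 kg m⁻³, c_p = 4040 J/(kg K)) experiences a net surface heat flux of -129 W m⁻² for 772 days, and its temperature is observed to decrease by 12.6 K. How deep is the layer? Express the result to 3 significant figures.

166 m

Heat input Q = F Δt = -129 × 6.67×10^7 s = -8.60×10^9 J/m².
Required areal heat capacity C = Q / ΔT = 6.83×10^8 J/(m²·K).
Depth D = C / (ρ c_p) = 6.83×10^8 / (1020 × 4040) = 166 m.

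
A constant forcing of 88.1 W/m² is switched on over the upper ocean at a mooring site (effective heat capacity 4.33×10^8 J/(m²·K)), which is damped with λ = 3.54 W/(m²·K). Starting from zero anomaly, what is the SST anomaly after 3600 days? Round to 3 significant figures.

Areal heat capacity C = 4.33×10^8 J/(m²·K) (given).
τ = C / λ = 4.33×10^8 / 3.54 = 1.22×10^8 s.
Equilibrium anomaly ΔT_eq = F / λ = 88.1 / 3.54 = 24.9 K.
t = 3600 days = 3.11×10^8 s, so t/τ = 2.54.
ΔT(t) = ΔT_eq (1 − e^(−t/τ)) = 24.9 × (1 − e^−2.54) = 22.9 K.

22.9 K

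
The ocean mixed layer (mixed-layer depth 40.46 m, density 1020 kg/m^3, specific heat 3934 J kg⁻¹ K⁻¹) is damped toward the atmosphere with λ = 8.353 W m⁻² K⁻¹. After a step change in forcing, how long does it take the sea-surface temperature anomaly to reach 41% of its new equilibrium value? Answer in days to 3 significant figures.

119 days

Areal heat capacity C = ρ c_p D = 1020 × 3934 × 40.46 = 1.62×10^8 J/(m²·K).
τ = C / λ = 1.62×10^8 / 8.353 = 1.94×10^7 s.
Fraction reached: 1 − e^(−t/τ) = 0.41 ⇒ t = −τ ln(1 − 0.41) = τ × 0.528.
t = 1.03×10^7 s = 119 days.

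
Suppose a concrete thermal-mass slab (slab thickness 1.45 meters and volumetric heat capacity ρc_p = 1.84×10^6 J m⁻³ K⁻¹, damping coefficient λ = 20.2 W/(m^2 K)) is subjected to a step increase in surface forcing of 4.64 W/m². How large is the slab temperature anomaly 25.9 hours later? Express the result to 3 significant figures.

Areal heat capacity C = ρc_p × D = 1.84×10^6 × 1.45 = 2.67×10^6 J/(m²·K).
τ = C / λ = 2.67×10^6 / 20.2 = 1.32×10^5 s.
Equilibrium anomaly ΔT_eq = F / λ = 4.64 / 20.2 = 0.230 K.
t = 25.9 hours = 93200 s, so t/τ = 0.706.
ΔT(t) = ΔT_eq (1 − e^(−t/τ)) = 0.230 × (1 − e^−0.706) = 0.116 K.

0.116 K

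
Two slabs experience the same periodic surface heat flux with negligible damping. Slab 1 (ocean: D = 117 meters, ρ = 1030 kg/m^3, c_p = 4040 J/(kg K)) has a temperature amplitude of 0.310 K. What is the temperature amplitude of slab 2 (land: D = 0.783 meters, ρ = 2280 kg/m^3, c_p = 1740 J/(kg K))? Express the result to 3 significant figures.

C_ocean = 4.87×10^8 J/(m²·K); C_land = 3.11×10^6 J/(m²·K).
A ∝ 1/C ⇒ A_land = A_ocean × C_ocean/C_land = 0.310 × 157 = 48.6 K.

48.6 K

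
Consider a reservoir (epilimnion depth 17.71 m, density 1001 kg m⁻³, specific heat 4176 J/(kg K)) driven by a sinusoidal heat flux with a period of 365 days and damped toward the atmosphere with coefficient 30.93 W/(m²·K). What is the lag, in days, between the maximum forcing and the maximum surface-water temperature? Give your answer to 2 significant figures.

26 days

Areal heat capacity C = ρ c_p D = 1001 × 4176 × 17.71 = 7.40×10^7 J/(m²·K).
ω = 2π / 3.15×10^7 s = 1.99×10^-7 s⁻¹.
Phase lag φ = arctan(Cω/λ) = arctan(14.7/30.93) = 0.445 rad.
Time lag = φ / ω = 0.445 / 1.99×10^-7 = 2.23×10^6 s = 25.8 days.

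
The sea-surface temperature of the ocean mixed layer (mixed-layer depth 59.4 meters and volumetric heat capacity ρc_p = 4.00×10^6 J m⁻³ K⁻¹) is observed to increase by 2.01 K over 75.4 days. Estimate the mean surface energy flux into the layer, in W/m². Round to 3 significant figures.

73.3

Areal heat capacity C = ρc_p × D = 4.00×10^6 × 59.4 = 2.38×10^8 J m⁻² K⁻¹.
Required heat per unit area: Q = C ΔT = 2.38×10^8 × 2.01 = 4.78×10^8 J/m².
Flux F = Q / Δt = 4.78×10^8 / 6.51×10^6 s = 73.3 W/m².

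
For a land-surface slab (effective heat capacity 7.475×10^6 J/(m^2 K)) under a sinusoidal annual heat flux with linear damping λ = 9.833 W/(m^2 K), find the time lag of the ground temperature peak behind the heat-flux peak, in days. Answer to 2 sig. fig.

Areal heat capacity C = 7.475×10^6 J/(m^2 K) (given).
ω = 2π / 3.15×10^7 s = 1.99×10^-7 s⁻¹.
Phase lag φ = arctan(Cω/λ) = arctan(1.49/9.833) = 0.150 rad.
Time lag = φ / ω = 0.150 / 1.99×10^-7 = 7.54×10^5 s = 8.73 days.

8.7 days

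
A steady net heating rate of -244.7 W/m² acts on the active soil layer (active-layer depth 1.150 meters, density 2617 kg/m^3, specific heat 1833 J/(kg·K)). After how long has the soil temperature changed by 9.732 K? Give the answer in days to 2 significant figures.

Areal heat capacity C = ρ c_p D = 2617 × 1833 × 1.150 = 5.52×10^6 J/(m²·K).
Time required: Δt = C ΔT / F = 5.52×10^6 × -9.732 / -244.7 = 2.19×10^5 s.
In days: 2.19×10^5 s / (86400 s/day) = 2.54 days.

2.5 days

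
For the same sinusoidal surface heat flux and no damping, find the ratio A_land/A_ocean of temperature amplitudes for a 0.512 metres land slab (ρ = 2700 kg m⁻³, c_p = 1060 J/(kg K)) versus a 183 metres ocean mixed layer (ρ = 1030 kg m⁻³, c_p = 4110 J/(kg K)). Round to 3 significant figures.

C_ocean = 1030 × 4110 × 183 = 7.75×10^8 J/(m²·K).
C_land = 2700 × 1060 × 0.512 = 1.47×10^6 J/(m²·K).
Undamped amplitude ∝ 1/C, so A_land/A_ocean = C_ocean/C_land = 529.

529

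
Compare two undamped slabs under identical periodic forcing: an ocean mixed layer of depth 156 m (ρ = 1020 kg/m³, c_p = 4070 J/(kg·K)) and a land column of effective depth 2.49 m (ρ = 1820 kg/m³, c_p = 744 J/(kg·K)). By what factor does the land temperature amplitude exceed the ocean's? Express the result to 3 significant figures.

192

C_ocean = 1020 × 4070 × 156 = 6.48×10^8 J/(m²·K).
C_land = 1820 × 744 × 2.49 = 3.37×10^6 J/(m²·K).
Undamped amplitude ∝ 1/C, so A_land/A_ocean = C_ocean/C_land = 192.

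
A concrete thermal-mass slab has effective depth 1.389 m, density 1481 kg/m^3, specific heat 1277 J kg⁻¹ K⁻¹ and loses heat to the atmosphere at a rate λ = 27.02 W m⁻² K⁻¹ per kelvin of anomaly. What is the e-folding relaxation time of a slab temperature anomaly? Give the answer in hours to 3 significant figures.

Areal heat capacity C = ρ c_p D = 1481 × 1277 × 1.389 = 2.63×10^6 J/(m^2 K).
Relaxation time τ = C / λ = 2.63×10^6 / 27.02 = 97200 s.
In hours: 97200 s / (3600 s/hour) = 27.0 hours.

27.0 hours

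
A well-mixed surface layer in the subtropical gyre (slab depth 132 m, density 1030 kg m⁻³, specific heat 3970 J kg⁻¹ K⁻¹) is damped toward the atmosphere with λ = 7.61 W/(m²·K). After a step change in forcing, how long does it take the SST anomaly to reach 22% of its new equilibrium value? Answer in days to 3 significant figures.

204 days

Areal heat capacity C = ρ c_p D = 1030 × 3970 × 132 = 5.40×10^8 J m⁻² K⁻¹.
τ = C / λ = 5.40×10^8 / 7.61 = 7.09×10^7 s.
Fraction reached: 1 − e^(−t/τ) = 0.22 ⇒ t = −τ ln(1 − 0.22) = τ × 0.248.
t = 1.76×10^7 s = 204 days.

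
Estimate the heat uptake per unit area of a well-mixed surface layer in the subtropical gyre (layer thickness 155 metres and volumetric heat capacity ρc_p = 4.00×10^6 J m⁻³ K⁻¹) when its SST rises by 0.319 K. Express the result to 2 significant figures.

Areal heat capacity C = ρc_p × D = 4.00×10^6 × 155 = 6.20×10^8 J/(m²·K).
ΔQ = C ΔT = 6.20×10^8 × 0.319 = 1.98×10^8 J/m².

2.0×10^8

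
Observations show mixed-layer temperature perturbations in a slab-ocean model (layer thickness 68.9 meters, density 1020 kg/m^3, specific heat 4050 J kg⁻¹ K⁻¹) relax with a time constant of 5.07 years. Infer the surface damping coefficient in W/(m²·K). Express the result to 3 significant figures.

1.78

Areal heat capacity C = ρ c_p D = 1020 × 4050 × 68.9 = 2.85×10^8 J/(m^2 K).
τ = 5.07 years = 1.60×10^8 s.
λ = C / τ = 2.85×10^8 / 1.60×10^8 = 1.78 W/(m²·K).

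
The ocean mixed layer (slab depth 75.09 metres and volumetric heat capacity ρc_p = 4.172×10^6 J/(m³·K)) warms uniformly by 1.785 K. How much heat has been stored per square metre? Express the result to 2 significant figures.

Areal heat capacity C = ρc_p × D = 4.172×10^6 × 75.09 = 3.13×10^8 J m⁻² K⁻¹.
ΔQ = C ΔT = 3.13×10^8 × 1.785 = 5.59×10^8 J/m².

5.6×10^8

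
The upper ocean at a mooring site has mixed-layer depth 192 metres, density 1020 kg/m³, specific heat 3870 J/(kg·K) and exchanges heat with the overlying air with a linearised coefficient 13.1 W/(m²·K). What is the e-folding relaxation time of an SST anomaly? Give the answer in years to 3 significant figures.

Areal heat capacity C = ρ c_p D = 1020 × 3870 × 192 = 7.58×10^8 J/(m²·K).
Relaxation time τ = C / λ = 7.58×10^8 / 13.1 = 5.79×10^7 s.
In years: 5.79×10^7 s / (3.156×10^7 s/year) = 1.83 years.

1.83 years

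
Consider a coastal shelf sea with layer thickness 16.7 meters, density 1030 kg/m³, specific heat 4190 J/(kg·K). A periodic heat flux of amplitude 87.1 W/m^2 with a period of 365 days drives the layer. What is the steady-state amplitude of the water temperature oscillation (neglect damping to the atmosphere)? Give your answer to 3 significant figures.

6.07 K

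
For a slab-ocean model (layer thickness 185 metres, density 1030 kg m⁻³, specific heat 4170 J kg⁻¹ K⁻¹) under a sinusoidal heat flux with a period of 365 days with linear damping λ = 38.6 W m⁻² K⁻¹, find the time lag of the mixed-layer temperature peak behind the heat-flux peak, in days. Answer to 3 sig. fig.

77.4 days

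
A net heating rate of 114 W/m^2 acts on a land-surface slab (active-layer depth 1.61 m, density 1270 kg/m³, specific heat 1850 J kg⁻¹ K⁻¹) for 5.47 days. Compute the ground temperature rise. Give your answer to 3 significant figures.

14.2 K

Areal heat capacity C = ρ c_p D = 1270 × 1850 × 1.61 = 3.78×10^6 J/(m^2 K).
Net heat input Q = F Δt = 114 × (5.47 days × 86400 s/day) = 5.39×10^7 J/m².
ΔT = Q / C = 5.39×10^7 / 3.78×10^6 = 14.2 K.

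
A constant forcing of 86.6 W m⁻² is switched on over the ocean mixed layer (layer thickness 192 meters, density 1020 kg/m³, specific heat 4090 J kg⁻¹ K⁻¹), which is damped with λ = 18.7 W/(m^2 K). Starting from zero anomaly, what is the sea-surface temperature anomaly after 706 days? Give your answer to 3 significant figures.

Areal heat capacity C = ρ c_p D = 1020 × 4090 × 192 = 8.01×10^8 J/(m^2 K).
τ = C / λ = 8.01×10^8 / 18.7 = 4.28×10^7 s.
Equilibrium anomaly ΔT_eq = F / λ = 86.6 / 18.7 = 4.63 K.
t = 706 days = 6.10×10^7 s, so t/τ = 1.42.
ΔT(t) = ΔT_eq (1 − e^(−t/τ)) = 4.63 × (1 − e^−1.42) = 3.52 K.

3.52 K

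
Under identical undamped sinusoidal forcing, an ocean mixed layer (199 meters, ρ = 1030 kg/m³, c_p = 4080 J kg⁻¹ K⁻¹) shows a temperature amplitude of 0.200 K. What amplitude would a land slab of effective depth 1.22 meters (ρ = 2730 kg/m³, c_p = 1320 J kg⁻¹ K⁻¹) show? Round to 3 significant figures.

38.0 K

C_ocean = 8.36×10^8 J/(m²·K); C_land = 4.40×10^6 J/(m²·K).
A ∝ 1/C ⇒ A_land = A_ocean × C_ocean/C_land = 0.200 × 190 = 38.0 K.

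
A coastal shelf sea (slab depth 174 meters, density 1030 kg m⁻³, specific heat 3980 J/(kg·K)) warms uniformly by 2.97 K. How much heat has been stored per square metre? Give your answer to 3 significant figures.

2.12×10^9

Areal heat capacity C = ρ c_p D = 1030 × 3980 × 174 = 7.13×10^8 J/(m^2 K).
ΔQ = C ΔT = 7.13×10^8 × 2.97 = 2.12×10^9 J/m².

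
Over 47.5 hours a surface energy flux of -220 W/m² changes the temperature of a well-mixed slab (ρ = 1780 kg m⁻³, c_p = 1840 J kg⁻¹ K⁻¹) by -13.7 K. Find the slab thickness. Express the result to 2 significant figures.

Heat input Q = F Δt = -220 × 1.71×10^5 s = -3.76×10^7 J/m².
Required areal heat capacity C = Q / ΔT = 2.75×10^6 J/(m²·K).
Depth D = C / (ρ c_p) = 2.75×10^6 / (1780 × 1840) = 0.838 m.

0.84 m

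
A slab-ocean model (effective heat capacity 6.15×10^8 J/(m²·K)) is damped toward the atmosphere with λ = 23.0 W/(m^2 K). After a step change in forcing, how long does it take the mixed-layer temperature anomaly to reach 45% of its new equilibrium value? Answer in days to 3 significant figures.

185 days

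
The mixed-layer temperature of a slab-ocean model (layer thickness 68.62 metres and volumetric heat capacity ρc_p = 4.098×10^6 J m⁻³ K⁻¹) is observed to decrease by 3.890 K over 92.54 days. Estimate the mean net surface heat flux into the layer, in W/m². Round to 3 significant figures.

Areal heat capacity C = ρc_p × D = 4.098×10^6 × 68.62 = 2.81×10^8 J/(m^2 K).
Required heat per unit area: Q = C ΔT = 2.81×10^8 × -3.890 = -1.09×10^9 J/m².
Flux F = Q / Δt = -1.09×10^9 / 8.00×10^6 s = -137 W/m².

-137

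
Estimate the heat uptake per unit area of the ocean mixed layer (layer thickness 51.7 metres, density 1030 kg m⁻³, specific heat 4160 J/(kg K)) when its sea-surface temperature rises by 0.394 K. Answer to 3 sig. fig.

Areal heat capacity C = ρ c_p D = 1030 × 4160 × 51.7 = 2.22×10^8 J m⁻² K⁻¹.
ΔQ = C ΔT = 2.22×10^8 × 0.394 = 8.73×10^7 J/m².

8.73×10^7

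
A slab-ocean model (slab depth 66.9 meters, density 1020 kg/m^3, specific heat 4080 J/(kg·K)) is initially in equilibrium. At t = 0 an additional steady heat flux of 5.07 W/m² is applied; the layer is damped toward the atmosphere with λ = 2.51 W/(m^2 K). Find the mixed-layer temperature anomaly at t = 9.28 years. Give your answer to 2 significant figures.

Areal heat capacity C = ρ c_p D = 1020 × 4080 × 66.9 = 2.78×10^8 J/(m²·K).
τ = C / λ = 2.78×10^8 / 2.51 = 1.11×10^8 s.
Equilibrium anomaly ΔT_eq = F / λ = 5.07 / 2.51 = 2.02 K.
t = 9.28 years = 2.93×10^8 s, so t/τ = 2.64.
ΔT(t) = ΔT_eq (1 − e^(−t/τ)) = 2.02 × (1 − e^−2.64) = 1.88 K.

1.9 K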